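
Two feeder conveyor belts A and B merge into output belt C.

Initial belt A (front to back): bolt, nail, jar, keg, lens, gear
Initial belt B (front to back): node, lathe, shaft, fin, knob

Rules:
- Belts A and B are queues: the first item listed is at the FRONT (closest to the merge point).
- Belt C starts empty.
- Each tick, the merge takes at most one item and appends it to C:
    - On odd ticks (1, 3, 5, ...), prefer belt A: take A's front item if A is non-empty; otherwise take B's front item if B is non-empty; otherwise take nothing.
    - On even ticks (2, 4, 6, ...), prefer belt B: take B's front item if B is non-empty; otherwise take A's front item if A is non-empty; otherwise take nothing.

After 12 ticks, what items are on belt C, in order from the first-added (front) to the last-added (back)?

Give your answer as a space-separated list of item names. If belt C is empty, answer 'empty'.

Tick 1: prefer A, take bolt from A; A=[nail,jar,keg,lens,gear] B=[node,lathe,shaft,fin,knob] C=[bolt]
Tick 2: prefer B, take node from B; A=[nail,jar,keg,lens,gear] B=[lathe,shaft,fin,knob] C=[bolt,node]
Tick 3: prefer A, take nail from A; A=[jar,keg,lens,gear] B=[lathe,shaft,fin,knob] C=[bolt,node,nail]
Tick 4: prefer B, take lathe from B; A=[jar,keg,lens,gear] B=[shaft,fin,knob] C=[bolt,node,nail,lathe]
Tick 5: prefer A, take jar from A; A=[keg,lens,gear] B=[shaft,fin,knob] C=[bolt,node,nail,lathe,jar]
Tick 6: prefer B, take shaft from B; A=[keg,lens,gear] B=[fin,knob] C=[bolt,node,nail,lathe,jar,shaft]
Tick 7: prefer A, take keg from A; A=[lens,gear] B=[fin,knob] C=[bolt,node,nail,lathe,jar,shaft,keg]
Tick 8: prefer B, take fin from B; A=[lens,gear] B=[knob] C=[bolt,node,nail,lathe,jar,shaft,keg,fin]
Tick 9: prefer A, take lens from A; A=[gear] B=[knob] C=[bolt,node,nail,lathe,jar,shaft,keg,fin,lens]
Tick 10: prefer B, take knob from B; A=[gear] B=[-] C=[bolt,node,nail,lathe,jar,shaft,keg,fin,lens,knob]
Tick 11: prefer A, take gear from A; A=[-] B=[-] C=[bolt,node,nail,lathe,jar,shaft,keg,fin,lens,knob,gear]
Tick 12: prefer B, both empty, nothing taken; A=[-] B=[-] C=[bolt,node,nail,lathe,jar,shaft,keg,fin,lens,knob,gear]

Answer: bolt node nail lathe jar shaft keg fin lens knob gear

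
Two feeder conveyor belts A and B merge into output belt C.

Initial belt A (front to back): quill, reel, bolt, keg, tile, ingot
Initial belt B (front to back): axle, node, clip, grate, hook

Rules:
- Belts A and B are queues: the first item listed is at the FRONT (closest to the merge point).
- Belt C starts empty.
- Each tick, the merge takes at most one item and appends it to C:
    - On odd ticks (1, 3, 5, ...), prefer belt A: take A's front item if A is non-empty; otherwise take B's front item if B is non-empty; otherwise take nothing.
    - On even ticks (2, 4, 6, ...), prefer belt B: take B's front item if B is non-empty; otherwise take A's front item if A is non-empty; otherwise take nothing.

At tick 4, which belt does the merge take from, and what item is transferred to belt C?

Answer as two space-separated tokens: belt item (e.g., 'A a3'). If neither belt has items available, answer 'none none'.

Tick 1: prefer A, take quill from A; A=[reel,bolt,keg,tile,ingot] B=[axle,node,clip,grate,hook] C=[quill]
Tick 2: prefer B, take axle from B; A=[reel,bolt,keg,tile,ingot] B=[node,clip,grate,hook] C=[quill,axle]
Tick 3: prefer A, take reel from A; A=[bolt,keg,tile,ingot] B=[node,clip,grate,hook] C=[quill,axle,reel]
Tick 4: prefer B, take node from B; A=[bolt,keg,tile,ingot] B=[clip,grate,hook] C=[quill,axle,reel,node]

Answer: B node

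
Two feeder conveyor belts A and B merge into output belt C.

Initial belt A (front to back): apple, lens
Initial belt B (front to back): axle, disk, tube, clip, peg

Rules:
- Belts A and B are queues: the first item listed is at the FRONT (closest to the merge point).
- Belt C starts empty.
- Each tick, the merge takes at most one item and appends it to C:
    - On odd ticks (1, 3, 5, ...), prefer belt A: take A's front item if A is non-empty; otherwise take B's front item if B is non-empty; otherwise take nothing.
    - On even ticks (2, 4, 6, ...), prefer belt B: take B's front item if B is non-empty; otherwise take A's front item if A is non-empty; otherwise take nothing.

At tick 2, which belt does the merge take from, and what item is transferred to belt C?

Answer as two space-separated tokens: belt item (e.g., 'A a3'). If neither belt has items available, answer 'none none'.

Tick 1: prefer A, take apple from A; A=[lens] B=[axle,disk,tube,clip,peg] C=[apple]
Tick 2: prefer B, take axle from B; A=[lens] B=[disk,tube,clip,peg] C=[apple,axle]

Answer: B axle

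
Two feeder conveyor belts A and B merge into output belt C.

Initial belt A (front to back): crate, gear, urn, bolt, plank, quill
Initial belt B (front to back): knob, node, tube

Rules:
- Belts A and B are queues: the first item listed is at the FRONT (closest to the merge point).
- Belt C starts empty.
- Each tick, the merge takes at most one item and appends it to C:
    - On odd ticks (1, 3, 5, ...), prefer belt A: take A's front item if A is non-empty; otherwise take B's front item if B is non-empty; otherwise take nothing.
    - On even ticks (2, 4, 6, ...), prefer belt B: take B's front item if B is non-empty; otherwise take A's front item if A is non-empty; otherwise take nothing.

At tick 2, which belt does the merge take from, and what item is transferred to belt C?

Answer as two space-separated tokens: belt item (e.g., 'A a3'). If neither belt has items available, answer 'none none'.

Tick 1: prefer A, take crate from A; A=[gear,urn,bolt,plank,quill] B=[knob,node,tube] C=[crate]
Tick 2: prefer B, take knob from B; A=[gear,urn,bolt,plank,quill] B=[node,tube] C=[crate,knob]

Answer: B knob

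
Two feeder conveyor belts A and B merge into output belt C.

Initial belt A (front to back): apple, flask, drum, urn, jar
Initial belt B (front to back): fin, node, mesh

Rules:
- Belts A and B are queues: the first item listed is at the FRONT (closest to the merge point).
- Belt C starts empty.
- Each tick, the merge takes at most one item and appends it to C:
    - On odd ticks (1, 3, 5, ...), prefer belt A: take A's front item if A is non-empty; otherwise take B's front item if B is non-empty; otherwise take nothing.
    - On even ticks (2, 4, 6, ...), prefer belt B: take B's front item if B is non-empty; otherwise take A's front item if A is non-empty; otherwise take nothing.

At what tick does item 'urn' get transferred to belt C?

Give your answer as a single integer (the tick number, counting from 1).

Tick 1: prefer A, take apple from A; A=[flask,drum,urn,jar] B=[fin,node,mesh] C=[apple]
Tick 2: prefer B, take fin from B; A=[flask,drum,urn,jar] B=[node,mesh] C=[apple,fin]
Tick 3: prefer A, take flask from A; A=[drum,urn,jar] B=[node,mesh] C=[apple,fin,flask]
Tick 4: prefer B, take node from B; A=[drum,urn,jar] B=[mesh] C=[apple,fin,flask,node]
Tick 5: prefer A, take drum from A; A=[urn,jar] B=[mesh] C=[apple,fin,flask,node,drum]
Tick 6: prefer B, take mesh from B; A=[urn,jar] B=[-] C=[apple,fin,flask,node,drum,mesh]
Tick 7: prefer A, take urn from A; A=[jar] B=[-] C=[apple,fin,flask,node,drum,mesh,urn]

Answer: 7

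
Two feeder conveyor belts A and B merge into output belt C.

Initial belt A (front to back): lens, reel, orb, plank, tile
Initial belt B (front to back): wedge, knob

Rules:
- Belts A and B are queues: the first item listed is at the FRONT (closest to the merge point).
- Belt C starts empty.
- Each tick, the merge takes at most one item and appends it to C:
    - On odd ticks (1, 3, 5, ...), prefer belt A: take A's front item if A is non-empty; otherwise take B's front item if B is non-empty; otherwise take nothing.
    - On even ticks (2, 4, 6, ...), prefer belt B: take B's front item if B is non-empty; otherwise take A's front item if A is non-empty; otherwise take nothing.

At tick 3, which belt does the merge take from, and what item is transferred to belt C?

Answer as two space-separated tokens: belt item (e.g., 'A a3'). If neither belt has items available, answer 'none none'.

Answer: A reel

Derivation:
Tick 1: prefer A, take lens from A; A=[reel,orb,plank,tile] B=[wedge,knob] C=[lens]
Tick 2: prefer B, take wedge from B; A=[reel,orb,plank,tile] B=[knob] C=[lens,wedge]
Tick 3: prefer A, take reel from A; A=[orb,plank,tile] B=[knob] C=[lens,wedge,reel]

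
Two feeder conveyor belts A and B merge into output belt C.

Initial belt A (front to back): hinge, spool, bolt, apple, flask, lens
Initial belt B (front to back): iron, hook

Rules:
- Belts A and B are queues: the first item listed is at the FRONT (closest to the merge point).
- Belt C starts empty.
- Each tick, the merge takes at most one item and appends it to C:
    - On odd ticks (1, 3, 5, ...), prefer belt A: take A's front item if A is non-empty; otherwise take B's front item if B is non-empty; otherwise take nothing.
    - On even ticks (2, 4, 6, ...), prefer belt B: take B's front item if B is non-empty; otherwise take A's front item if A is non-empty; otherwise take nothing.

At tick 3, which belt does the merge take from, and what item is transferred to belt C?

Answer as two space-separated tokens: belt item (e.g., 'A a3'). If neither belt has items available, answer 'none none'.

Answer: A spool

Derivation:
Tick 1: prefer A, take hinge from A; A=[spool,bolt,apple,flask,lens] B=[iron,hook] C=[hinge]
Tick 2: prefer B, take iron from B; A=[spool,bolt,apple,flask,lens] B=[hook] C=[hinge,iron]
Tick 3: prefer A, take spool from A; A=[bolt,apple,flask,lens] B=[hook] C=[hinge,iron,spool]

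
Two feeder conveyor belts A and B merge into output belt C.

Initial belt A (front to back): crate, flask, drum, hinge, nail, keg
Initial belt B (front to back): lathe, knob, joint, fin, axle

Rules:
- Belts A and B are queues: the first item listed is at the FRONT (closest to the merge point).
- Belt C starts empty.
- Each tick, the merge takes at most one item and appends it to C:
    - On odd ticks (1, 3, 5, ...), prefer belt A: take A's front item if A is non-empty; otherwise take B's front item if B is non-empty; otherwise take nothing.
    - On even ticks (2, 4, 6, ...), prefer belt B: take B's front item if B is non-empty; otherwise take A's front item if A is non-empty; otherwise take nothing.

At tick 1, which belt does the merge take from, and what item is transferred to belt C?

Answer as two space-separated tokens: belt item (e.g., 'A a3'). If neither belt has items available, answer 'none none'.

Tick 1: prefer A, take crate from A; A=[flask,drum,hinge,nail,keg] B=[lathe,knob,joint,fin,axle] C=[crate]

Answer: A crate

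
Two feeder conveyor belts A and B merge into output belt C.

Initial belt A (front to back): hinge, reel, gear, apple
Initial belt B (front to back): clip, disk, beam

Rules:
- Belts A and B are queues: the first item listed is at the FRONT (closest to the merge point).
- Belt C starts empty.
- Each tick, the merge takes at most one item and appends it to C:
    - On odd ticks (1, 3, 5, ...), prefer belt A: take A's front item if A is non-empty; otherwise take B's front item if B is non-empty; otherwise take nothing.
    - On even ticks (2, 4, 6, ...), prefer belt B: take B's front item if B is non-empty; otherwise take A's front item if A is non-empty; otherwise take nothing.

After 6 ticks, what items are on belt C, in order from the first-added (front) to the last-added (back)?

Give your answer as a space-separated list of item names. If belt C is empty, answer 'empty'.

Tick 1: prefer A, take hinge from A; A=[reel,gear,apple] B=[clip,disk,beam] C=[hinge]
Tick 2: prefer B, take clip from B; A=[reel,gear,apple] B=[disk,beam] C=[hinge,clip]
Tick 3: prefer A, take reel from A; A=[gear,apple] B=[disk,beam] C=[hinge,clip,reel]
Tick 4: prefer B, take disk from B; A=[gear,apple] B=[beam] C=[hinge,clip,reel,disk]
Tick 5: prefer A, take gear from A; A=[apple] B=[beam] C=[hinge,clip,reel,disk,gear]
Tick 6: prefer B, take beam from B; A=[apple] B=[-] C=[hinge,clip,reel,disk,gear,beam]

Answer: hinge clip reel disk gear beam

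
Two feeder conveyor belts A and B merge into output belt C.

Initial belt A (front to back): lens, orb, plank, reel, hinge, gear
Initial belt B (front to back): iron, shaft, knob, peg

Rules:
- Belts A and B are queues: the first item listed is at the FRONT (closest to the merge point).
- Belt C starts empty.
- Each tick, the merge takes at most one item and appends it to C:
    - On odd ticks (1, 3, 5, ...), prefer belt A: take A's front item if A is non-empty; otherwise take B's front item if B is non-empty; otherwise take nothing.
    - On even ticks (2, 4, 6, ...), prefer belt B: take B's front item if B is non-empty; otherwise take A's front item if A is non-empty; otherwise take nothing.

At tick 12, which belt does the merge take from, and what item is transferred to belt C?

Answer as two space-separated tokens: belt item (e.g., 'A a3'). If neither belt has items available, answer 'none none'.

Tick 1: prefer A, take lens from A; A=[orb,plank,reel,hinge,gear] B=[iron,shaft,knob,peg] C=[lens]
Tick 2: prefer B, take iron from B; A=[orb,plank,reel,hinge,gear] B=[shaft,knob,peg] C=[lens,iron]
Tick 3: prefer A, take orb from A; A=[plank,reel,hinge,gear] B=[shaft,knob,peg] C=[lens,iron,orb]
Tick 4: prefer B, take shaft from B; A=[plank,reel,hinge,gear] B=[knob,peg] C=[lens,iron,orb,shaft]
Tick 5: prefer A, take plank from A; A=[reel,hinge,gear] B=[knob,peg] C=[lens,iron,orb,shaft,plank]
Tick 6: prefer B, take knob from B; A=[reel,hinge,gear] B=[peg] C=[lens,iron,orb,shaft,plank,knob]
Tick 7: prefer A, take reel from A; A=[hinge,gear] B=[peg] C=[lens,iron,orb,shaft,plank,knob,reel]
Tick 8: prefer B, take peg from B; A=[hinge,gear] B=[-] C=[lens,iron,orb,shaft,plank,knob,reel,peg]
Tick 9: prefer A, take hinge from A; A=[gear] B=[-] C=[lens,iron,orb,shaft,plank,knob,reel,peg,hinge]
Tick 10: prefer B, take gear from A; A=[-] B=[-] C=[lens,iron,orb,shaft,plank,knob,reel,peg,hinge,gear]
Tick 11: prefer A, both empty, nothing taken; A=[-] B=[-] C=[lens,iron,orb,shaft,plank,knob,reel,peg,hinge,gear]
Tick 12: prefer B, both empty, nothing taken; A=[-] B=[-] C=[lens,iron,orb,shaft,plank,knob,reel,peg,hinge,gear]

Answer: none none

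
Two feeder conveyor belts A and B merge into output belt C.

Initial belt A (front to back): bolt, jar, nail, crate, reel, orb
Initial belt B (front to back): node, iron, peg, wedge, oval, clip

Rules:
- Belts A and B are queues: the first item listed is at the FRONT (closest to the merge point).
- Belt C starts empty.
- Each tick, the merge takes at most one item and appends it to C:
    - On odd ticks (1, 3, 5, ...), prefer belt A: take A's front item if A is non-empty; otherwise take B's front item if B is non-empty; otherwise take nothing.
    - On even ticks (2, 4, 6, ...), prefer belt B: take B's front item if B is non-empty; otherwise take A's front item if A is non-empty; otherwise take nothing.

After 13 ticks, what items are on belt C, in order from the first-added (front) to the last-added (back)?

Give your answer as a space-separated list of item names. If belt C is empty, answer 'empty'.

Tick 1: prefer A, take bolt from A; A=[jar,nail,crate,reel,orb] B=[node,iron,peg,wedge,oval,clip] C=[bolt]
Tick 2: prefer B, take node from B; A=[jar,nail,crate,reel,orb] B=[iron,peg,wedge,oval,clip] C=[bolt,node]
Tick 3: prefer A, take jar from A; A=[nail,crate,reel,orb] B=[iron,peg,wedge,oval,clip] C=[bolt,node,jar]
Tick 4: prefer B, take iron from B; A=[nail,crate,reel,orb] B=[peg,wedge,oval,clip] C=[bolt,node,jar,iron]
Tick 5: prefer A, take nail from A; A=[crate,reel,orb] B=[peg,wedge,oval,clip] C=[bolt,node,jar,iron,nail]
Tick 6: prefer B, take peg from B; A=[crate,reel,orb] B=[wedge,oval,clip] C=[bolt,node,jar,iron,nail,peg]
Tick 7: prefer A, take crate from A; A=[reel,orb] B=[wedge,oval,clip] C=[bolt,node,jar,iron,nail,peg,crate]
Tick 8: prefer B, take wedge from B; A=[reel,orb] B=[oval,clip] C=[bolt,node,jar,iron,nail,peg,crate,wedge]
Tick 9: prefer A, take reel from A; A=[orb] B=[oval,clip] C=[bolt,node,jar,iron,nail,peg,crate,wedge,reel]
Tick 10: prefer B, take oval from B; A=[orb] B=[clip] C=[bolt,node,jar,iron,nail,peg,crate,wedge,reel,oval]
Tick 11: prefer A, take orb from A; A=[-] B=[clip] C=[bolt,node,jar,iron,nail,peg,crate,wedge,reel,oval,orb]
Tick 12: prefer B, take clip from B; A=[-] B=[-] C=[bolt,node,jar,iron,nail,peg,crate,wedge,reel,oval,orb,clip]
Tick 13: prefer A, both empty, nothing taken; A=[-] B=[-] C=[bolt,node,jar,iron,nail,peg,crate,wedge,reel,oval,orb,clip]

Answer: bolt node jar iron nail peg crate wedge reel oval orb clip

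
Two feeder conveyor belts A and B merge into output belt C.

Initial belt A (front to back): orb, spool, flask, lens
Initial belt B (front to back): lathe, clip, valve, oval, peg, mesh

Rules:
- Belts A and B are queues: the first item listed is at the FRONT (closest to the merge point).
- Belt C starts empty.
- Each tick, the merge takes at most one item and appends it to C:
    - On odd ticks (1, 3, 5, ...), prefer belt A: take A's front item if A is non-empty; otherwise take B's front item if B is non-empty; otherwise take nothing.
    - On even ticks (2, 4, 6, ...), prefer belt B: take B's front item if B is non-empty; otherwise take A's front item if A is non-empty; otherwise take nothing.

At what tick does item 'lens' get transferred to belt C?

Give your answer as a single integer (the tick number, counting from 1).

Answer: 7

Derivation:
Tick 1: prefer A, take orb from A; A=[spool,flask,lens] B=[lathe,clip,valve,oval,peg,mesh] C=[orb]
Tick 2: prefer B, take lathe from B; A=[spool,flask,lens] B=[clip,valve,oval,peg,mesh] C=[orb,lathe]
Tick 3: prefer A, take spool from A; A=[flask,lens] B=[clip,valve,oval,peg,mesh] C=[orb,lathe,spool]
Tick 4: prefer B, take clip from B; A=[flask,lens] B=[valve,oval,peg,mesh] C=[orb,lathe,spool,clip]
Tick 5: prefer A, take flask from A; A=[lens] B=[valve,oval,peg,mesh] C=[orb,lathe,spool,clip,flask]
Tick 6: prefer B, take valve from B; A=[lens] B=[oval,peg,mesh] C=[orb,lathe,spool,clip,flask,valve]
Tick 7: prefer A, take lens from A; A=[-] B=[oval,peg,mesh] C=[orb,lathe,spool,clip,flask,valve,lens]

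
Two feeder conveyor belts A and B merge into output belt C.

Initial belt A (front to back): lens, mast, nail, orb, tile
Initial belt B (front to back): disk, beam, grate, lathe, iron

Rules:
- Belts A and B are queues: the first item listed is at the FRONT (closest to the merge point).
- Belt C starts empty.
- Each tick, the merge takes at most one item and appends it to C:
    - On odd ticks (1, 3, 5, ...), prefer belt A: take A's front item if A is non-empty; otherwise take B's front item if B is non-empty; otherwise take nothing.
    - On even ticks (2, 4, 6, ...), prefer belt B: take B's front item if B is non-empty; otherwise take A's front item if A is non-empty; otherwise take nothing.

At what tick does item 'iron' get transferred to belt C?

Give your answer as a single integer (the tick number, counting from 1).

Answer: 10

Derivation:
Tick 1: prefer A, take lens from A; A=[mast,nail,orb,tile] B=[disk,beam,grate,lathe,iron] C=[lens]
Tick 2: prefer B, take disk from B; A=[mast,nail,orb,tile] B=[beam,grate,lathe,iron] C=[lens,disk]
Tick 3: prefer A, take mast from A; A=[nail,orb,tile] B=[beam,grate,lathe,iron] C=[lens,disk,mast]
Tick 4: prefer B, take beam from B; A=[nail,orb,tile] B=[grate,lathe,iron] C=[lens,disk,mast,beam]
Tick 5: prefer A, take nail from A; A=[orb,tile] B=[grate,lathe,iron] C=[lens,disk,mast,beam,nail]
Tick 6: prefer B, take grate from B; A=[orb,tile] B=[lathe,iron] C=[lens,disk,mast,beam,nail,grate]
Tick 7: prefer A, take orb from A; A=[tile] B=[lathe,iron] C=[lens,disk,mast,beam,nail,grate,orb]
Tick 8: prefer B, take lathe from B; A=[tile] B=[iron] C=[lens,disk,mast,beam,nail,grate,orb,lathe]
Tick 9: prefer A, take tile from A; A=[-] B=[iron] C=[lens,disk,mast,beam,nail,grate,orb,lathe,tile]
Tick 10: prefer B, take iron from B; A=[-] B=[-] C=[lens,disk,mast,beam,nail,grate,orb,lathe,tile,iron]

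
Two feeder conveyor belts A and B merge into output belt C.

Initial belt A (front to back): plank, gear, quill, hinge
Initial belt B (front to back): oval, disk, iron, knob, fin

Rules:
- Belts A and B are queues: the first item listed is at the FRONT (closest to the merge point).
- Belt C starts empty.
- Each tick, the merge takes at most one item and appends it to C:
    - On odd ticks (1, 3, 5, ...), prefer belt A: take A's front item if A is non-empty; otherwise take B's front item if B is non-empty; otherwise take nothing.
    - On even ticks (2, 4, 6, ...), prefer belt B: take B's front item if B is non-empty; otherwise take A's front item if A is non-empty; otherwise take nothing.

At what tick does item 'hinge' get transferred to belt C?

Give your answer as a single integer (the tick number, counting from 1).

Tick 1: prefer A, take plank from A; A=[gear,quill,hinge] B=[oval,disk,iron,knob,fin] C=[plank]
Tick 2: prefer B, take oval from B; A=[gear,quill,hinge] B=[disk,iron,knob,fin] C=[plank,oval]
Tick 3: prefer A, take gear from A; A=[quill,hinge] B=[disk,iron,knob,fin] C=[plank,oval,gear]
Tick 4: prefer B, take disk from B; A=[quill,hinge] B=[iron,knob,fin] C=[plank,oval,gear,disk]
Tick 5: prefer A, take quill from A; A=[hinge] B=[iron,knob,fin] C=[plank,oval,gear,disk,quill]
Tick 6: prefer B, take iron from B; A=[hinge] B=[knob,fin] C=[plank,oval,gear,disk,quill,iron]
Tick 7: prefer A, take hinge from A; A=[-] B=[knob,fin] C=[plank,oval,gear,disk,quill,iron,hinge]

Answer: 7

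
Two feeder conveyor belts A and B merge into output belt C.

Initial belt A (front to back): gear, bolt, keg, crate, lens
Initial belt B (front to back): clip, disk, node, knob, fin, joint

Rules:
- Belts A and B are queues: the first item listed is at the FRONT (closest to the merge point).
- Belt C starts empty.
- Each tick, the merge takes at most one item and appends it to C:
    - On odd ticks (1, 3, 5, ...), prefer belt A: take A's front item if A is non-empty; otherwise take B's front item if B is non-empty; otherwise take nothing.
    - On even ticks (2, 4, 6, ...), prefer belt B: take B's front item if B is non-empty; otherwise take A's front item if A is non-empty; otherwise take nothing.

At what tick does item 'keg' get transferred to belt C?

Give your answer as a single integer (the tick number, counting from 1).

Answer: 5

Derivation:
Tick 1: prefer A, take gear from A; A=[bolt,keg,crate,lens] B=[clip,disk,node,knob,fin,joint] C=[gear]
Tick 2: prefer B, take clip from B; A=[bolt,keg,crate,lens] B=[disk,node,knob,fin,joint] C=[gear,clip]
Tick 3: prefer A, take bolt from A; A=[keg,crate,lens] B=[disk,node,knob,fin,joint] C=[gear,clip,bolt]
Tick 4: prefer B, take disk from B; A=[keg,crate,lens] B=[node,knob,fin,joint] C=[gear,clip,bolt,disk]
Tick 5: prefer A, take keg from A; A=[crate,lens] B=[node,knob,fin,joint] C=[gear,clip,bolt,disk,keg]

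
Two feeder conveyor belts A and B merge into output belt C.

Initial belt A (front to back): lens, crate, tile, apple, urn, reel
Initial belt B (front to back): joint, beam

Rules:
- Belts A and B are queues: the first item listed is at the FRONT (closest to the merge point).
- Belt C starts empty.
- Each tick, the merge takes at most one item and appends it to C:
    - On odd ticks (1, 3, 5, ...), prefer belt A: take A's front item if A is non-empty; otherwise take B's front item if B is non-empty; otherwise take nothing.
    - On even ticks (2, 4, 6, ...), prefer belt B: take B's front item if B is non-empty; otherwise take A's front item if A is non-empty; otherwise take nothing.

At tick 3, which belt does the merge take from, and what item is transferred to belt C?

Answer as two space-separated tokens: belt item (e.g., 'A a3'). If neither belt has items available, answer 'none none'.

Answer: A crate

Derivation:
Tick 1: prefer A, take lens from A; A=[crate,tile,apple,urn,reel] B=[joint,beam] C=[lens]
Tick 2: prefer B, take joint from B; A=[crate,tile,apple,urn,reel] B=[beam] C=[lens,joint]
Tick 3: prefer A, take crate from A; A=[tile,apple,urn,reel] B=[beam] C=[lens,joint,crate]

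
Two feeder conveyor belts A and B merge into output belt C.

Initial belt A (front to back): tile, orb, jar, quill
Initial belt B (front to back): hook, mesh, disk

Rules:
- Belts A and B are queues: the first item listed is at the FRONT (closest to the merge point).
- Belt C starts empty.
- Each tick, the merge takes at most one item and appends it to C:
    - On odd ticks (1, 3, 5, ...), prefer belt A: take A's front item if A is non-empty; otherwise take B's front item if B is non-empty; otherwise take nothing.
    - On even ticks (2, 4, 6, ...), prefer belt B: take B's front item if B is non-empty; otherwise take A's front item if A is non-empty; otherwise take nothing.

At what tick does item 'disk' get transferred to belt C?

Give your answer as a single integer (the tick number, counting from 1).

Answer: 6

Derivation:
Tick 1: prefer A, take tile from A; A=[orb,jar,quill] B=[hook,mesh,disk] C=[tile]
Tick 2: prefer B, take hook from B; A=[orb,jar,quill] B=[mesh,disk] C=[tile,hook]
Tick 3: prefer A, take orb from A; A=[jar,quill] B=[mesh,disk] C=[tile,hook,orb]
Tick 4: prefer B, take mesh from B; A=[jar,quill] B=[disk] C=[tile,hook,orb,mesh]
Tick 5: prefer A, take jar from A; A=[quill] B=[disk] C=[tile,hook,orb,mesh,jar]
Tick 6: prefer B, take disk from B; A=[quill] B=[-] C=[tile,hook,orb,mesh,jar,disk]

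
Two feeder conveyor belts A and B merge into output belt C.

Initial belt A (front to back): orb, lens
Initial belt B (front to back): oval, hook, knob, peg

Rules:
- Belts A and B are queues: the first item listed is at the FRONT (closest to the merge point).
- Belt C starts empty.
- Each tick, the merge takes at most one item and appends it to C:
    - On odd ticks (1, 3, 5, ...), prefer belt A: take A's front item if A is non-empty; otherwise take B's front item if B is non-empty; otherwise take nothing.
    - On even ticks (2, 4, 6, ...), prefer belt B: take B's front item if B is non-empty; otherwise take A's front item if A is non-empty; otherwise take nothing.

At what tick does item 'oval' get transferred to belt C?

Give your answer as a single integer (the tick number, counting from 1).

Tick 1: prefer A, take orb from A; A=[lens] B=[oval,hook,knob,peg] C=[orb]
Tick 2: prefer B, take oval from B; A=[lens] B=[hook,knob,peg] C=[orb,oval]

Answer: 2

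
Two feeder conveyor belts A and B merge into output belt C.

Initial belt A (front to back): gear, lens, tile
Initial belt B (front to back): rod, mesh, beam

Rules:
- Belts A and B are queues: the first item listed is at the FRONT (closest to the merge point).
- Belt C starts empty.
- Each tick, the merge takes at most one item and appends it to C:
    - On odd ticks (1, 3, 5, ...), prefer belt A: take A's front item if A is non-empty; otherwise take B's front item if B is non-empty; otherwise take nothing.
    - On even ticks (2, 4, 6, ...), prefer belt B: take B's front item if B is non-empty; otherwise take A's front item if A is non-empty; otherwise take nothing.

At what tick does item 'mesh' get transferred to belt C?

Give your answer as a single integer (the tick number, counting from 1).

Tick 1: prefer A, take gear from A; A=[lens,tile] B=[rod,mesh,beam] C=[gear]
Tick 2: prefer B, take rod from B; A=[lens,tile] B=[mesh,beam] C=[gear,rod]
Tick 3: prefer A, take lens from A; A=[tile] B=[mesh,beam] C=[gear,rod,lens]
Tick 4: prefer B, take mesh from B; A=[tile] B=[beam] C=[gear,rod,lens,mesh]

Answer: 4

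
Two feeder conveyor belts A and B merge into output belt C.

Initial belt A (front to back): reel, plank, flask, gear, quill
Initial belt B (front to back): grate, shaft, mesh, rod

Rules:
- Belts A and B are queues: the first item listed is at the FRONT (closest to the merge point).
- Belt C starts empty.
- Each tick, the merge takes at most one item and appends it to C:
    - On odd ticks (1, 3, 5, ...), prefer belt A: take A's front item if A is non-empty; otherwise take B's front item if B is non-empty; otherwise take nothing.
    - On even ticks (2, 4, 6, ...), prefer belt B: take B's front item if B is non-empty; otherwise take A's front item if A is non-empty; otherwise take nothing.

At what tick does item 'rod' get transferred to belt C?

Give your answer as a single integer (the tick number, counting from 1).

Tick 1: prefer A, take reel from A; A=[plank,flask,gear,quill] B=[grate,shaft,mesh,rod] C=[reel]
Tick 2: prefer B, take grate from B; A=[plank,flask,gear,quill] B=[shaft,mesh,rod] C=[reel,grate]
Tick 3: prefer A, take plank from A; A=[flask,gear,quill] B=[shaft,mesh,rod] C=[reel,grate,plank]
Tick 4: prefer B, take shaft from B; A=[flask,gear,quill] B=[mesh,rod] C=[reel,grate,plank,shaft]
Tick 5: prefer A, take flask from A; A=[gear,quill] B=[mesh,rod] C=[reel,grate,plank,shaft,flask]
Tick 6: prefer B, take mesh from B; A=[gear,quill] B=[rod] C=[reel,grate,plank,shaft,flask,mesh]
Tick 7: prefer A, take gear from A; A=[quill] B=[rod] C=[reel,grate,plank,shaft,flask,mesh,gear]
Tick 8: prefer B, take rod from B; A=[quill] B=[-] C=[reel,grate,plank,shaft,flask,mesh,gear,rod]

Answer: 8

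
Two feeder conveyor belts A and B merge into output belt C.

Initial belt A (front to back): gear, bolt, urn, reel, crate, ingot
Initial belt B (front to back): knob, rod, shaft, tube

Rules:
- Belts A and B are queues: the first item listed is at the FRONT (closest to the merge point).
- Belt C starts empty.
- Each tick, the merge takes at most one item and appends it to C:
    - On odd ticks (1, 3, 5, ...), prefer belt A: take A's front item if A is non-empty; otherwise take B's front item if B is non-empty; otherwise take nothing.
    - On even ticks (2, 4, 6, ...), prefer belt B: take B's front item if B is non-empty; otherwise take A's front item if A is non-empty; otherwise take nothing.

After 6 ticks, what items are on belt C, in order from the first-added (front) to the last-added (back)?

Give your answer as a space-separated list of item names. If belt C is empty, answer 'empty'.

Tick 1: prefer A, take gear from A; A=[bolt,urn,reel,crate,ingot] B=[knob,rod,shaft,tube] C=[gear]
Tick 2: prefer B, take knob from B; A=[bolt,urn,reel,crate,ingot] B=[rod,shaft,tube] C=[gear,knob]
Tick 3: prefer A, take bolt from A; A=[urn,reel,crate,ingot] B=[rod,shaft,tube] C=[gear,knob,bolt]
Tick 4: prefer B, take rod from B; A=[urn,reel,crate,ingot] B=[shaft,tube] C=[gear,knob,bolt,rod]
Tick 5: prefer A, take urn from A; A=[reel,crate,ingot] B=[shaft,tube] C=[gear,knob,bolt,rod,urn]
Tick 6: prefer B, take shaft from B; A=[reel,crate,ingot] B=[tube] C=[gear,knob,bolt,rod,urn,shaft]

Answer: gear knob bolt rod urn shaft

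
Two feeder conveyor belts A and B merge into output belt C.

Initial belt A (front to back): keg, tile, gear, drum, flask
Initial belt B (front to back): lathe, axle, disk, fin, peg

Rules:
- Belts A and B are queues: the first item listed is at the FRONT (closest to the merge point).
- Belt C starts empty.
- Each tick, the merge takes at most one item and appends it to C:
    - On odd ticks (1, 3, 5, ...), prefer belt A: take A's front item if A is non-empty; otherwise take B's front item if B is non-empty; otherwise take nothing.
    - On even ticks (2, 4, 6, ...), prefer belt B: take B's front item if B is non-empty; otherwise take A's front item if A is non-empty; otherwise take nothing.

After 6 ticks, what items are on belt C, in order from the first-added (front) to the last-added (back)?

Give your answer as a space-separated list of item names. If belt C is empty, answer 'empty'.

Answer: keg lathe tile axle gear disk

Derivation:
Tick 1: prefer A, take keg from A; A=[tile,gear,drum,flask] B=[lathe,axle,disk,fin,peg] C=[keg]
Tick 2: prefer B, take lathe from B; A=[tile,gear,drum,flask] B=[axle,disk,fin,peg] C=[keg,lathe]
Tick 3: prefer A, take tile from A; A=[gear,drum,flask] B=[axle,disk,fin,peg] C=[keg,lathe,tile]
Tick 4: prefer B, take axle from B; A=[gear,drum,flask] B=[disk,fin,peg] C=[keg,lathe,tile,axle]
Tick 5: prefer A, take gear from A; A=[drum,flask] B=[disk,fin,peg] C=[keg,lathe,tile,axle,gear]
Tick 6: prefer B, take disk from B; A=[drum,flask] B=[fin,peg] C=[keg,lathe,tile,axle,gear,disk]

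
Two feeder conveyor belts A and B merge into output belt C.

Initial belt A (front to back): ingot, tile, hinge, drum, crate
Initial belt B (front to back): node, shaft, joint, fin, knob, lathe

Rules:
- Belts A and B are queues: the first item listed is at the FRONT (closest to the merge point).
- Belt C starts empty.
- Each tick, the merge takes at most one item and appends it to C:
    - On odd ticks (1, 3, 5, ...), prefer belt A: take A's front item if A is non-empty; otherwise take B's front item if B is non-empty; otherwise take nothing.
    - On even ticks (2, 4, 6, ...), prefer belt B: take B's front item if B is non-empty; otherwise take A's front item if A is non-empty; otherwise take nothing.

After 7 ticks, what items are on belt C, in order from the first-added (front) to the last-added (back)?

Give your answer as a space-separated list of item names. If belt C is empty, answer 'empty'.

Answer: ingot node tile shaft hinge joint drum

Derivation:
Tick 1: prefer A, take ingot from A; A=[tile,hinge,drum,crate] B=[node,shaft,joint,fin,knob,lathe] C=[ingot]
Tick 2: prefer B, take node from B; A=[tile,hinge,drum,crate] B=[shaft,joint,fin,knob,lathe] C=[ingot,node]
Tick 3: prefer A, take tile from A; A=[hinge,drum,crate] B=[shaft,joint,fin,knob,lathe] C=[ingot,node,tile]
Tick 4: prefer B, take shaft from B; A=[hinge,drum,crate] B=[joint,fin,knob,lathe] C=[ingot,node,tile,shaft]
Tick 5: prefer A, take hinge from A; A=[drum,crate] B=[joint,fin,knob,lathe] C=[ingot,node,tile,shaft,hinge]
Tick 6: prefer B, take joint from B; A=[drum,crate] B=[fin,knob,lathe] C=[ingot,node,tile,shaft,hinge,joint]
Tick 7: prefer A, take drum from A; A=[crate] B=[fin,knob,lathe] C=[ingot,node,tile,shaft,hinge,joint,drum]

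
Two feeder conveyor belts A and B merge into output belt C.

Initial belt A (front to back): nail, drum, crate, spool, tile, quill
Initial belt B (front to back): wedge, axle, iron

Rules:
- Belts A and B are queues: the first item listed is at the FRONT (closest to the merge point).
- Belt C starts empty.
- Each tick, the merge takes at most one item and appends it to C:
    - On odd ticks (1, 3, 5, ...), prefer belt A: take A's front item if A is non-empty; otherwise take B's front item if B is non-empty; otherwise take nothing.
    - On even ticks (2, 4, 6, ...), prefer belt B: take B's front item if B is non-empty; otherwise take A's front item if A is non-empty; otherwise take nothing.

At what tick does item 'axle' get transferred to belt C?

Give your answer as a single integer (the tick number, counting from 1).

Tick 1: prefer A, take nail from A; A=[drum,crate,spool,tile,quill] B=[wedge,axle,iron] C=[nail]
Tick 2: prefer B, take wedge from B; A=[drum,crate,spool,tile,quill] B=[axle,iron] C=[nail,wedge]
Tick 3: prefer A, take drum from A; A=[crate,spool,tile,quill] B=[axle,iron] C=[nail,wedge,drum]
Tick 4: prefer B, take axle from B; A=[crate,spool,tile,quill] B=[iron] C=[nail,wedge,drum,axle]

Answer: 4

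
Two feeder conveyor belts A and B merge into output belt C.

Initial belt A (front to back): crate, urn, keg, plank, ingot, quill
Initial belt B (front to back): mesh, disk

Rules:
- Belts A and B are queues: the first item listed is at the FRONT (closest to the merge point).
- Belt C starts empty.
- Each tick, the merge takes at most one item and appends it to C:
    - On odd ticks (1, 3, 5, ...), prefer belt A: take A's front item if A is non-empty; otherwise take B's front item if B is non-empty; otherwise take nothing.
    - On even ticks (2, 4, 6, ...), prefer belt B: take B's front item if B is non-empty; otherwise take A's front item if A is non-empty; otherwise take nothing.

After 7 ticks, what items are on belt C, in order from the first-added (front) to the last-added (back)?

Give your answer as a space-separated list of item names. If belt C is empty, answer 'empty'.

Tick 1: prefer A, take crate from A; A=[urn,keg,plank,ingot,quill] B=[mesh,disk] C=[crate]
Tick 2: prefer B, take mesh from B; A=[urn,keg,plank,ingot,quill] B=[disk] C=[crate,mesh]
Tick 3: prefer A, take urn from A; A=[keg,plank,ingot,quill] B=[disk] C=[crate,mesh,urn]
Tick 4: prefer B, take disk from B; A=[keg,plank,ingot,quill] B=[-] C=[crate,mesh,urn,disk]
Tick 5: prefer A, take keg from A; A=[plank,ingot,quill] B=[-] C=[crate,mesh,urn,disk,keg]
Tick 6: prefer B, take plank from A; A=[ingot,quill] B=[-] C=[crate,mesh,urn,disk,keg,plank]
Tick 7: prefer A, take ingot from A; A=[quill] B=[-] C=[crate,mesh,urn,disk,keg,plank,ingot]

Answer: crate mesh urn disk keg plank ingot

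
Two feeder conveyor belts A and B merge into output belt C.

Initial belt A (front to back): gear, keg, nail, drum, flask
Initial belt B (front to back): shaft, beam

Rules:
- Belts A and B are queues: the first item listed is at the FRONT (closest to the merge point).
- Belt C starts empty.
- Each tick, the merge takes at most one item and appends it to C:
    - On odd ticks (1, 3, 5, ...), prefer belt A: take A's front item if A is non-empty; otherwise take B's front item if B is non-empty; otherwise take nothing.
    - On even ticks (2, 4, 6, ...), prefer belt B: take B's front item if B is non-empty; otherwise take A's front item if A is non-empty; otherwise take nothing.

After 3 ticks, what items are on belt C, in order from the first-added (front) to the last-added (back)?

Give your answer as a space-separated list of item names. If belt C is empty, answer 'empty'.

Answer: gear shaft keg

Derivation:
Tick 1: prefer A, take gear from A; A=[keg,nail,drum,flask] B=[shaft,beam] C=[gear]
Tick 2: prefer B, take shaft from B; A=[keg,nail,drum,flask] B=[beam] C=[gear,shaft]
Tick 3: prefer A, take keg from A; A=[nail,drum,flask] B=[beam] C=[gear,shaft,keg]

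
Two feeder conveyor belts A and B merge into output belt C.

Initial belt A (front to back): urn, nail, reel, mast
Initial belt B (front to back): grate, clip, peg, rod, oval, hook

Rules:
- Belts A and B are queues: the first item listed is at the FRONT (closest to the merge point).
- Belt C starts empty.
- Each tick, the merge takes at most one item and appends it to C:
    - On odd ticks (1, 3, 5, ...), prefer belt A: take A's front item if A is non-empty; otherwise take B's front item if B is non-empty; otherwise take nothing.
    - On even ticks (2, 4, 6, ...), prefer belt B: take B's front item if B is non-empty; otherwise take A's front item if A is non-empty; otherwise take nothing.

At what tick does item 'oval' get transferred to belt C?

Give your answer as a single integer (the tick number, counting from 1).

Answer: 9

Derivation:
Tick 1: prefer A, take urn from A; A=[nail,reel,mast] B=[grate,clip,peg,rod,oval,hook] C=[urn]
Tick 2: prefer B, take grate from B; A=[nail,reel,mast] B=[clip,peg,rod,oval,hook] C=[urn,grate]
Tick 3: prefer A, take nail from A; A=[reel,mast] B=[clip,peg,rod,oval,hook] C=[urn,grate,nail]
Tick 4: prefer B, take clip from B; A=[reel,mast] B=[peg,rod,oval,hook] C=[urn,grate,nail,clip]
Tick 5: prefer A, take reel from A; A=[mast] B=[peg,rod,oval,hook] C=[urn,grate,nail,clip,reel]
Tick 6: prefer B, take peg from B; A=[mast] B=[rod,oval,hook] C=[urn,grate,nail,clip,reel,peg]
Tick 7: prefer A, take mast from A; A=[-] B=[rod,oval,hook] C=[urn,grate,nail,clip,reel,peg,mast]
Tick 8: prefer B, take rod from B; A=[-] B=[oval,hook] C=[urn,grate,nail,clip,reel,peg,mast,rod]
Tick 9: prefer A, take oval from B; A=[-] B=[hook] C=[urn,grate,nail,clip,reel,peg,mast,rod,oval]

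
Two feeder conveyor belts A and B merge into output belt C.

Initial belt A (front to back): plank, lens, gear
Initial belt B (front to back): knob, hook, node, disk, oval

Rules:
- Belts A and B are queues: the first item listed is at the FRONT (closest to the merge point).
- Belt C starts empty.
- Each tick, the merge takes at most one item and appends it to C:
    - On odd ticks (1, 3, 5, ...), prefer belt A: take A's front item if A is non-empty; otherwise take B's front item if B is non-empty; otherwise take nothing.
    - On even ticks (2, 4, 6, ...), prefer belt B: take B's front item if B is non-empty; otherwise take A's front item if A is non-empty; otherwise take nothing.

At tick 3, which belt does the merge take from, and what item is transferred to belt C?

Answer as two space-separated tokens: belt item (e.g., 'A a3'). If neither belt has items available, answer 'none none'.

Tick 1: prefer A, take plank from A; A=[lens,gear] B=[knob,hook,node,disk,oval] C=[plank]
Tick 2: prefer B, take knob from B; A=[lens,gear] B=[hook,node,disk,oval] C=[plank,knob]
Tick 3: prefer A, take lens from A; A=[gear] B=[hook,node,disk,oval] C=[plank,knob,lens]

Answer: A lens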